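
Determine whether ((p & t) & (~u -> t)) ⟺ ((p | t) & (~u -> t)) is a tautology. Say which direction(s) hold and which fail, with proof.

The forward direction holds; the converse fails.

(⇒) Assume the antecedent. If u is true, the antecedent forces (u = T, p = T, t = T), and (p | t) & (~u -> t) holds there. If u is false, the antecedent forces (u = F, p = T, t = T), and (p | t) & (~u -> t) holds there. Either way (p | t) & (~u -> t) holds.

(⇐) This fails. Under u = T, p = T, t = F, the left side is false but the right side is true.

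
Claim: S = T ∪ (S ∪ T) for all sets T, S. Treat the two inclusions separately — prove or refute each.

Forward inclusion. Let x ∈ S. Then either x ∈ S and x ∉ T; or x ∈ T ∩ S. In each case x ∈ T ∪ (S ∪ T), so S ⊆ T ∪ (S ∪ T).

Reverse inclusion. This inclusion fails. Take T = {1}, S = ∅; then 1 ∈ T ∪ (S ∪ T) but 1 ∉ S.

The sets are not equal: only the forward inclusion holds.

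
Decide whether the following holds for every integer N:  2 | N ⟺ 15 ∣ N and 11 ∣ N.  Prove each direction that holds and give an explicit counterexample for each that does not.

Neither direction holds.

(⇒) This fails: take N = 2. Certainly 2 ∣ 2, but 15 ∤ 2.

(⇐) This fails: take N = 165. Both 15 ∣ 165 and 11 ∣ 165, yet 165 is not a multiple of 2 (since 165 = 82·2 + 1), so 2 ∤ 165.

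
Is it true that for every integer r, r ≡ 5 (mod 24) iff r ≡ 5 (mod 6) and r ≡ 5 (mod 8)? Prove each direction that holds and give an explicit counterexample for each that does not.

Forward direction. Suppose r ≡ 5 (mod 24); write r = 24j + 5. Since 6 ∣ 24, reducing mod 6 gives r ≡ 5 (mod 6); since 8 ∣ 24, reducing mod 8 gives r ≡ 5 (mod 8).

Converse. If r ≡ 5 (mod 6) and r ≡ 5 (mod 8), then by the Chinese remainder theorem r ≡ 5 (mod 24). This is exactly r ≡ 5 (mod 24).

Both directions hold; the statement is true.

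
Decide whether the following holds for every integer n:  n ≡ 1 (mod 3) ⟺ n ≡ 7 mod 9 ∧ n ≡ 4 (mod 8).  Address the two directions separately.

The forward direction fails; the converse holds.

Forward direction. This fails: n = 1 gives 1 ≡ 1 (mod 3) but 1 ≡ 1 (mod 9), so the conjunction on the right does not hold.

Converse. If n ≡ 7 (mod 9) and n ≡ 4 (mod 8), then by the Chinese remainder theorem n ≡ 52 (mod 72). Since 52 ≡ 1 (mod 3) and 3 ∣ 72, we get n ≡ 1 (mod 3).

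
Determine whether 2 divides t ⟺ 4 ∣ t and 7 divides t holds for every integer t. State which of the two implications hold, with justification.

(⇒) This fails: take t = 2. Certainly 2 ∣ 2, but 4 ∤ 2.

(⇐) Suppose 4 ∣ t and 7 ∣ t. Any common multiple of 4 and 7 is a multiple of their lcm; here gcd(4, 7) = 1, so lcm(4, 7) = 4·7 = 28, so 28 ∣ t. Since 2 ∣ 28, it follows that 2 ∣ t.

Not equivalent: only (⇐) holds.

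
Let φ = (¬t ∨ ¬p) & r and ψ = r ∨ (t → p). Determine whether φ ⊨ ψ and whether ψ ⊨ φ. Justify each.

Converse. This fails. Under t = F, r = F, p = F, the left side is false but the right side is true.

Forward direction. Assume the antecedent. If t is true, the antecedent forces (t = T, r = T, p = F), and r ∨ (t → p) holds there. If t is false, r ∨ (t → p) reduces to true regardless of the other variables. Either way r ∨ (t → p) holds.

Only the forward direction holds.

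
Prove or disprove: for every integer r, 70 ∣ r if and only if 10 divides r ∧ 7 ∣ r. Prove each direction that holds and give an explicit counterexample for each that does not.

(←) Suppose 10 ∣ r and 7 ∣ r. Any common multiple of 10 and 7 is a multiple of their lcm; here gcd(10, 7) = 1, so lcm(10, 7) = 10·7 = 70, so 70 ∣ r.

(→) If 70 ∣ r, write r = 70q. Since 70 = 7·10, r = 10·(7q), so 10 ∣ r; and since 70 = 10·7, r = 7·(10q), so 7 ∣ r.

Equivalent; both directions hold.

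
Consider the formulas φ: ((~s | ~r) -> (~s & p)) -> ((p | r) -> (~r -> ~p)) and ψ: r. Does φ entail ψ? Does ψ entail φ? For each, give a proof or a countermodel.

[⇒] This fails. Under s = F, p = F, r = F, the left side is true but the right side is false.

[⇐] Assume the antecedent. If s is true, the consequent reduces to true regardless of the other variables. If s is false, the antecedent forces (s = F, p = F, r = T) or (s = F, p = T, r = T), and the consequent holds there. Either way the consequent holds.

Not equivalent: only (⇐) holds.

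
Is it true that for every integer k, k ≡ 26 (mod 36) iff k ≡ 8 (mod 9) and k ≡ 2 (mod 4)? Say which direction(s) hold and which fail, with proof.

The biconditional holds.

(←) If k ≡ 8 (mod 9) and k ≡ 2 (mod 4), then by the Chinese remainder theorem k ≡ 26 (mod 36). This is exactly k ≡ 26 (mod 36).

(→) Suppose k ≡ 26 (mod 36); write k = 36j + 26. Since 9 ∣ 36, reducing mod 9 gives k ≡ 26 ≡ 8 (mod 9); since 4 ∣ 36, reducing mod 4 gives k ≡ 26 ≡ 2 (mod 4).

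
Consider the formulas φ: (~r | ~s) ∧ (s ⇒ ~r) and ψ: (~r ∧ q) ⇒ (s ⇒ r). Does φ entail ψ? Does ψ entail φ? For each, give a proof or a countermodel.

Neither direction holds.

[⇒] This fails. Under s = T, r = F, q = T, the left side is true but the right side is false.

[⇐] This fails. Under s = T, r = T, q = F, the left side is false but the right side is true.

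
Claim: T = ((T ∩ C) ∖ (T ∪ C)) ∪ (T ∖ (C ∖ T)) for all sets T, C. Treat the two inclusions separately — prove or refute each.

The two sets are equal.

(⟹) Let x ∈ T. Then either x ∈ T and x ∉ C; or x ∈ T ∩ C. In each case x ∈ ((T ∩ C) ∖ (T ∪ C)) ∪ (T ∖ (C ∖ T)), so T ⊆ ((T ∩ C) ∖ (T ∪ C)) ∪ (T ∖ (C ∖ T)).

(⟸) Let x ∈ ((T ∩ C) ∖ (T ∪ C)) ∪ (T ∖ (C ∖ T)). Then either x ∈ T and x ∉ C; or x ∈ T ∩ C. In each case x ∈ T, so ((T ∩ C) ∖ (T ∪ C)) ∪ (T ∖ (C ∖ T)) ⊆ T.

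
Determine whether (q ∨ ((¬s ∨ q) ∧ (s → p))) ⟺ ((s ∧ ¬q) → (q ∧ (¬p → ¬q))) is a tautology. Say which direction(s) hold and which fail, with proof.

(⟹) Assume the antecedent. If s is true, the antecedent forces (s = T, p = F, q = T) or (s = T, p = T, q = T), and (s ∧ ¬q) → (q ∧ (¬p → ¬q)) holds there. If s is false, (s ∧ ¬q) → (q ∧ (¬p → ¬q)) reduces to true regardless of the other variables. Either way (s ∧ ¬q) → (q ∧ (¬p → ¬q)) holds.

(⟸) Assume the antecedent. If s is true, the antecedent forces (s = T, p = F, q = T) or (s = T, p = T, q = T), and q ∨ ((¬s ∨ q) ∧ (s → p)) holds there. If s is false, q ∨ ((¬s ∨ q) ∧ (s → p)) reduces to true regardless of the other variables. Either way q ∨ ((¬s ∨ q) ∧ (s → p)) holds.

The biconditional holds.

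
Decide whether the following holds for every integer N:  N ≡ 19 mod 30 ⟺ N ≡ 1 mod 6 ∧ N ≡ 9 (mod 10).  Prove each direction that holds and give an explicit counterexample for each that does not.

Equivalent; both directions hold.

(⇒) Suppose N ≡ 19 (mod 30); write N = 30j + 19. Since 6 ∣ 30, reducing mod 6 gives N ≡ 19 ≡ 1 (mod 6); since 10 ∣ 30, reducing mod 10 gives N ≡ 19 ≡ 9 (mod 10).

(⇐) Conversely, if N ≡ 1 (mod 6) and N ≡ 9 (mod 10), then by the Chinese remainder theorem N ≡ 19 (mod 30). This is exactly N ≡ 19 (mod 30).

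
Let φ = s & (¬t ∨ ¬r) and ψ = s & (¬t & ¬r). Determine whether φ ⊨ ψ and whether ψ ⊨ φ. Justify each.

(⇒) fails; (⇐) holds.

[⇒] This fails. Under t = T, s = T, r = F, the left side is true but the right side is false.

[⇐] Assume the antecedent. If t is true, the antecedent cannot hold. If t is false, the antecedent forces (t = F, s = T, r = F), and s & (¬t ∨ ¬r) holds there. Either way s & (¬t ∨ ¬r) holds.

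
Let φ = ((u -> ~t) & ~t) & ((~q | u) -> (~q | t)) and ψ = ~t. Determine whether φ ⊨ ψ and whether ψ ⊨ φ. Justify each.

Only the forward implication holds.

(⇒) Assume the antecedent. If q is true, the antecedent forces (q = T, t = F, u = F), and ~t holds there. If q is false, the antecedent forces (q = F, t = F, u = F) or (q = F, t = F, u = T), and ~t holds there. Either way ~t holds.

(⇐) This fails. Under q = T, t = F, u = T, the left side is false but the right side is true.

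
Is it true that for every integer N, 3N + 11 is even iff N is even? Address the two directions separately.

Neither implication holds.

Forward direction. This fails: N = 3 gives 3N + 11 = 20, which is even, but 3 is odd, not even.

Converse. This also fails: N = 6 is even, but 3N + 11 = 29 is odd, not even.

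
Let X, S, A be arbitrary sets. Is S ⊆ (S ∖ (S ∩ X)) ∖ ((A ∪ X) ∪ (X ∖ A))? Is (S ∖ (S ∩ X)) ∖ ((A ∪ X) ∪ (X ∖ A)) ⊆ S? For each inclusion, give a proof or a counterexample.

Reverse inclusion. Let x ∈ (S ∖ (S ∩ X)) ∖ ((A ∪ X) ∪ (X ∖ A)). Then x ∈ S and x ∉ X, A, from which x ∈ S.

Forward inclusion. This inclusion fails. Take X = {1}, S = {1}, A = ∅; then 1 ∈ S but 1 ∉ (S ∖ (S ∩ X)) ∖ ((A ∪ X) ∪ (X ∖ A)).

The sets are not equal: only the reverse inclusion holds.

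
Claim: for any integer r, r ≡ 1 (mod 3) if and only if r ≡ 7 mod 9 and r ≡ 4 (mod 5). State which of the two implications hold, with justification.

Only the reverse direction holds.

(⟹) This fails: r = 1 gives 1 ≡ 1 (mod 3) but 1 ≡ 1 (mod 9), so the conjunction on the right does not hold.

(⟸) Conversely, if r ≡ 7 (mod 9) and r ≡ 4 (mod 5), then by the Chinese remainder theorem r ≡ 34 (mod 45). Since 34 ≡ 1 (mod 3) and 3 ∣ 45, we get r ≡ 1 (mod 3).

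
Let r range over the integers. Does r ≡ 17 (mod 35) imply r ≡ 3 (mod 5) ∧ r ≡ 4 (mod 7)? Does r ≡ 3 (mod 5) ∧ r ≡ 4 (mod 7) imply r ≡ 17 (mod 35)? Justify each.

(⇒) This fails: r = 17 gives 17 ≡ 17 (mod 35) but 17 ≡ 2 (mod 5), so the conjunction on the right does not hold.

(⇐) This fails: r = 18 satisfies both congruences on the right (18 ≡ 3 mod 5 and 18 ≡ 4 mod 7) yet 18 ≡ 18 (mod 35), not 17.

Neither implication holds.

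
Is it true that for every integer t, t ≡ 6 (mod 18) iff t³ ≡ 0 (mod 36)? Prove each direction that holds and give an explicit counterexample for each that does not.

(⇐) This fails: take t = 0. Then 0³ = 0 ≡ 0 (mod 36), yet 0 ≡ 0 (mod 18), not 6.

(⇒) Suppose t ≡ 6 (mod 18). Working modulo 36, t ∈ {6, 24}; for each such r, r³ ≡ 0 (mod 36).

Only the forward implication holds.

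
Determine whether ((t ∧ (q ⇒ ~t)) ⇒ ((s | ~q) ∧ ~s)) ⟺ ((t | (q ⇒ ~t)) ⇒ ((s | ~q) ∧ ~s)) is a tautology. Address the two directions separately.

(⟹) This fails. Under s = T, t = F, q = F, the left side is true but the right side is false.

(⟸) Assume the antecedent. If s is true, the antecedent cannot hold. If s is false, the consequent reduces to true regardless of the other variables. Either way the consequent holds.

(⇒) fails; (⇐) holds.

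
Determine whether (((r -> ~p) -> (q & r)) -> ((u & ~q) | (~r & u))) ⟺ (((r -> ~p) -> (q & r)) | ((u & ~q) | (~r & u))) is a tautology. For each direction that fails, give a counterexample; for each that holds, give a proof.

Neither direction holds.

(⟹) This fails. Under q = F, p = F, r = F, u = F, the left side is true but the right side is false.

(⟸) This fails. Under q = T, p = F, r = T, u = F, the left side is false but the right side is true.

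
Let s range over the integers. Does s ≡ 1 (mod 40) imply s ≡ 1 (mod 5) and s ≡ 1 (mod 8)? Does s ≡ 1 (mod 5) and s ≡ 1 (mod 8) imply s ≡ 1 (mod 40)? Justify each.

(←) If s ≡ 1 (mod 5) and s ≡ 1 (mod 8), then by the Chinese remainder theorem s ≡ 1 (mod 40). This is exactly s ≡ 1 (mod 40).

(→) Suppose s ≡ 1 (mod 40); write s = 40j + 1. Since 5 ∣ 40, reducing mod 5 gives s ≡ 1 (mod 5); since 8 ∣ 40, reducing mod 8 gives s ≡ 1 (mod 8).

Both directions hold; the statement is true.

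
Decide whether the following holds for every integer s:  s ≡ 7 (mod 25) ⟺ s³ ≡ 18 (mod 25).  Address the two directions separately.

Equivalent; both directions hold.

Converse. Suppose s³ ≡ 18 (mod 25). The only residue r in {0, …, 24} with r³ ≡ 18 (mod 25) is r = 7, so s ≡ 7 (mod 25).

Forward direction. Suppose s ≡ 7 (mod 25). Write s = 25j + 7. Then (25j + 7)³ = 15625j³ + 13125j² + 3675j + 343 = 25(625j³ + 525j² + 147j + 13) + 18, so s³ ≡ 18 (mod 25).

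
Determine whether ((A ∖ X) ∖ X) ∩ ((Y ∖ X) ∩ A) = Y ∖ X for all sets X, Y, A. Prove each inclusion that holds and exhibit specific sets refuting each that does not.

Only the forward inclusion holds.

Forward inclusion. Let x ∈ ((A ∖ X) ∖ X) ∩ ((Y ∖ X) ∩ A). Then x ∈ Y ∩ A and x ∉ X, from which x ∈ Y ∖ X.

Reverse inclusion. This inclusion fails. Take X = ∅, Y = {1}, A = ∅; then 1 ∈ Y ∖ X but 1 ∉ ((A ∖ X) ∖ X) ∩ ((Y ∖ X) ∩ A).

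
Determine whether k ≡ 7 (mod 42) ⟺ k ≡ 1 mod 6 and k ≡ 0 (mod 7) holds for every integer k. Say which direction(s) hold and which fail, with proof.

The biconditional holds.

[⇐] If k ≡ 1 (mod 6) and k ≡ 0 (mod 7), then by the Chinese remainder theorem k ≡ 7 (mod 42). This is exactly k ≡ 7 (mod 42).

[⇒] Suppose k ≡ 7 (mod 42); write k = 42j + 7. Since 6 ∣ 42, reducing mod 6 gives k ≡ 7 ≡ 1 (mod 6); since 7 ∣ 42, reducing mod 7 gives k ≡ 7 ≡ 0 (mod 7).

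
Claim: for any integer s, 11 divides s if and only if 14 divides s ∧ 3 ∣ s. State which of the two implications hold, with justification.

Both directions fail.

(⇒) This fails: take s = 11. Certainly 11 ∣ 11, but 14 ∤ 11.

(⇐) This fails: take s = 42. Both 14 ∣ 42 and 3 ∣ 42, yet 42 is not a multiple of 11 (since 42 = 3·11 + 9), so 11 ∤ 42.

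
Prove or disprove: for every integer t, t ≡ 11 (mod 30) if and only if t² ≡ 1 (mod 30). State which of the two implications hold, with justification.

Forward direction. Suppose t ≡ 11 (mod 30). Write t = 30j + 11. Then (30j + 11)² = 900j² + 660j + 121 = 30(30j² + 22j + 4) + 1, so t² ≡ 1 (mod 30).

Converse. This fails: take t = 1. Then 1² = 1 ≡ 1 (mod 30), yet 1 ≡ 1 (mod 30), not 11.

The forward direction holds; the converse fails.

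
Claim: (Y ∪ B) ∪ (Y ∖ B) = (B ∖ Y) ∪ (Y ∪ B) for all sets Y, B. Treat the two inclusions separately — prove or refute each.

(⊆) Let x ∈ (Y ∪ B) ∪ (Y ∖ B). Then either x ∈ Y and x ∉ B; or x ∈ B and x ∉ Y; or x ∈ Y ∩ B. In each case x ∈ (B ∖ Y) ∪ (Y ∪ B), so (Y ∪ B) ∪ (Y ∖ B) ⊆ (B ∖ Y) ∪ (Y ∪ B).

(⊇) Let x ∈ (B ∖ Y) ∪ (Y ∪ B). Then either x ∈ Y and x ∉ B; or x ∈ B and x ∉ Y; or x ∈ Y ∩ B. In each case x ∈ (Y ∪ B) ∪ (Y ∖ B), so (B ∖ Y) ∪ (Y ∪ B) ⊆ (Y ∪ B) ∪ (Y ∖ B).

The two sets are equal.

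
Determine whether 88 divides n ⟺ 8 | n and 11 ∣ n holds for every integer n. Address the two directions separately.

(⇐) Suppose 8 ∣ n and 11 ∣ n. Any common multiple of 8 and 11 is a multiple of their lcm; here gcd(8, 11) = 1, so lcm(8, 11) = 8·11 = 88, so 88 ∣ n.

(⇒) If 88 ∣ n, write n = 88q. Since 88 = 11·8, n = 8·(11q), so 8 ∣ n; and since 88 = 8·11, n = 11·(8q), so 11 ∣ n.

The biconditional holds.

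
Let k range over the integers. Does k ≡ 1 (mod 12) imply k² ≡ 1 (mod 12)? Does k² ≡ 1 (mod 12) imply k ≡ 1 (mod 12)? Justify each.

Forward direction. Suppose k ≡ 1 (mod 12). Write k = 12j + 1. Then (12j + 1)² = 144j² + 24j + 1 = 12(12j² + 2j) + 1, so k² ≡ 1 (mod 12).

Converse. This fails: take k = 5. Then 5² = 25 ≡ 1 (mod 12), yet 5 ≡ 5 (mod 12), not 1.

The forward direction holds; the converse fails.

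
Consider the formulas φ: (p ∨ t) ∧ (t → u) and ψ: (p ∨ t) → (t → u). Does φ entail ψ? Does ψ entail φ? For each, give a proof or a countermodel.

The forward direction holds; the converse fails.

Forward direction. Assume the antecedent. If u is true, (p ∨ t) → (t → u) reduces to true regardless of the other variables. If u is false, the antecedent forces (u = F, t = F, p = T), and (p ∨ t) → (t → u) holds there. Either way (p ∨ t) → (t → u) holds.

Converse. This fails. Under u = F, t = F, p = F, the left side is false but the right side is true.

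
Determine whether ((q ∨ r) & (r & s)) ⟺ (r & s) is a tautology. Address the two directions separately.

(⟹) Assume the antecedent. If r is true, the antecedent forces (r = T, s = T, q = F) or (r = T, s = T, q = T), and r & s holds there. If r is false, the antecedent cannot hold. Either way r & s holds.

(⟸) Assume the antecedent. If r is true, the antecedent forces (r = T, s = T, q = F) or (r = T, s = T, q = T), and (q ∨ r) & (r & s) holds there. If r is false, the antecedent cannot hold. Either way (q ∨ r) & (r & s) holds.

Both implications hold.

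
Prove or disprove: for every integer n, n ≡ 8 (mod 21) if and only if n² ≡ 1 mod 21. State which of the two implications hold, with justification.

(⟹) Suppose n ≡ 8 (mod 21). Write n = 21j + 8. Then (21j + 8)² = 441j² + 336j + 64 = 21(21j² + 16j + 3) + 1, so n² ≡ 1 (mod 21).

(⟸) This fails: take n = 1. Then 1² = 1 ≡ 1 (mod 21), yet 1 ≡ 1 (mod 21), not 8.

Only the forward implication holds.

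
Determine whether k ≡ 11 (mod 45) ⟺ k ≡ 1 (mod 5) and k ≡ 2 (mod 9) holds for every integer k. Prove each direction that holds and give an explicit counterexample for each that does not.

(⇐) If k ≡ 1 (mod 5) and k ≡ 2 (mod 9), then by the Chinese remainder theorem k ≡ 11 (mod 45). This is exactly k ≡ 11 (mod 45).

(⇒) Suppose k ≡ 11 (mod 45); write k = 45j + 11. Since 5 ∣ 45, reducing mod 5 gives k ≡ 11 ≡ 1 (mod 5); since 9 ∣ 45, reducing mod 9 gives k ≡ 11 ≡ 2 (mod 9).

Both directions hold; the statement is true.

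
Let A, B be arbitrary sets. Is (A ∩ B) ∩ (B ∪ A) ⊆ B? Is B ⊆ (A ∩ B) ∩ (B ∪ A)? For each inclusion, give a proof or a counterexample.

The sets are not equal: only the forward inclusion holds.

(⊆) Let x ∈ (A ∩ B) ∩ (B ∪ A). Then x ∈ A ∩ B, from which x ∈ B.

(⊇) This inclusion fails. Take A = ∅, B = {1}; then 1 ∈ B but 1 ∉ (A ∩ B) ∩ (B ∪ A).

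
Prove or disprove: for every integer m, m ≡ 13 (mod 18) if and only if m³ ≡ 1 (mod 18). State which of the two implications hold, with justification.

The forward direction holds; the converse fails.

(→) Suppose m ≡ 13 (mod 18). Write m = 18j + 13. Then (18j + 13)³ = 5832j³ + 12636j² + 9126j + 2197 = 18(324j³ + 702j² + 507j + 122) + 1, so m³ ≡ 1 (mod 18).

(←) This fails: take m = 1. Then 1³ = 1 ≡ 1 (mod 18), yet 1 ≡ 1 (mod 18), not 13.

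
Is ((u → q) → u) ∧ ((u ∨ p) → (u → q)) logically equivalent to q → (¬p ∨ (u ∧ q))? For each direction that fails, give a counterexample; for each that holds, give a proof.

(→) Assume the antecedent. If u is true, q → (¬p ∨ (u ∧ q)) reduces to true regardless of the other variables. If u is false, the antecedent cannot hold. Either way q → (¬p ∨ (u ∧ q)) holds.

(←) This fails. Under u = F, p = F, q = F, the left side is false but the right side is true.

Not equivalent: only (⇒) holds.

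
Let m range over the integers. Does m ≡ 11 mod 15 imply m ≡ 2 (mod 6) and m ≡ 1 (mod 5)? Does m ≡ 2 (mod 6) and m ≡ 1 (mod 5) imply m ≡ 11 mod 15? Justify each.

(⇒) This fails: m = 11 gives 11 ≡ 11 (mod 15) but 11 ≡ 5 (mod 6), so the conjunction on the right does not hold.

(⇐) Conversely, if m ≡ 2 (mod 6) and m ≡ 1 (mod 5), then by the Chinese remainder theorem m ≡ 26 (mod 30). Since 26 ≡ 11 (mod 15) and 15 ∣ 30, we get m ≡ 11 (mod 15).

Only the converse holds.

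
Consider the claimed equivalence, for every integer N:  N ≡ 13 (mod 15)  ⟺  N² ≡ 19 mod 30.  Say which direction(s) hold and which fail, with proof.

Forward direction. This fails: take N = 28. Then 28 ≡ 13 (mod 15), but 28² = 784 ≡ 4 (mod 30), not 19.

Converse. This fails: take N = 7. Then 7² = 49 ≡ 19 (mod 30), yet 7 ≡ 7 (mod 15), not 13.

Neither implication holds.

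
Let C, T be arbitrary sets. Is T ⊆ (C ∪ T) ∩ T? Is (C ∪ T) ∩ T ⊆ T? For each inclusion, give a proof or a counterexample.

Both inclusions hold; the sets are equal.

(⟹) Let x ∈ T. Then either x ∈ T and x ∉ C; or x ∈ C ∩ T. In each case x ∈ (C ∪ T) ∩ T, so T ⊆ (C ∪ T) ∩ T.

(⟸) Let x ∈ (C ∪ T) ∩ T. Then either x ∈ T and x ∉ C; or x ∈ C ∩ T. In each case x ∈ T, so (C ∪ T) ∩ T ⊆ T.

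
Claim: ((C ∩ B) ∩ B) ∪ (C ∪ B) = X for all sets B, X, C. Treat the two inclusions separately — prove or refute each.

Forward inclusion. This inclusion fails. Take B = {1}, X = ∅, C = ∅; then 1 ∈ ((C ∩ B) ∩ B) ∪ (C ∪ B) but 1 ∉ X.

Reverse inclusion. This inclusion fails. Take B = ∅, X = {1}, C = ∅; then 1 ∈ X but 1 ∉ ((C ∩ B) ∩ B) ∪ (C ∪ B).

(⊆) fails and (⊇) fails.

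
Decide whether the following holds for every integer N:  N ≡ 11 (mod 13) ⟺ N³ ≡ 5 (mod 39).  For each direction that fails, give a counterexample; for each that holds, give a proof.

(⇒) fails and (⇐) fails.

Forward direction. This fails: take N = 24. Then 24 ≡ 11 (mod 13), but 24³ = 13824 ≡ 18 (mod 39), not 5.

Converse. This fails: take N = 8. Then 8³ = 512 ≡ 5 (mod 39), yet 8 ≡ 8 (mod 13), not 11.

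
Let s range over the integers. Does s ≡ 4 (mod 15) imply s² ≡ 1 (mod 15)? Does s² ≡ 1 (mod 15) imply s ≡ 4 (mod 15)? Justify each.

(⇒) holds; (⇐) fails.

(←) This fails: take s = 1. Then 1² = 1 ≡ 1 (mod 15), yet 1 ≡ 1 (mod 15), not 4.

(→) Suppose s ≡ 4 (mod 15). Write s = 15j + 4. Then (15j + 4)² = 225j² + 120j + 16 = 15(15j² + 8j + 1) + 1, so s² ≡ 1 (mod 15).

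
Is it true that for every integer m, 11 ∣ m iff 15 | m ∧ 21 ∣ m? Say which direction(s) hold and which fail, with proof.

Both directions fail.

(⇒) This fails: take m = 11. Certainly 11 ∣ 11, but 15 ∤ 11.

(⇐) This fails: take m = 105. Both 15 ∣ 105 and 21 ∣ 105, yet 105 is not a multiple of 11 (since 105 = 9·11 + 6), so 11 ∤ 105.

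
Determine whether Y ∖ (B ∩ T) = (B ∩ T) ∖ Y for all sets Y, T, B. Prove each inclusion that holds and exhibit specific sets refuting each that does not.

(⊆) fails and (⊇) fails.

(⊆) This inclusion fails. Take Y = {1}, T = ∅, B = ∅; then 1 ∈ Y ∖ (B ∩ T) but 1 ∉ (B ∩ T) ∖ Y.

(⊇) This inclusion fails. Take Y = ∅, T = {1}, B = {1}; then 1 ∈ (B ∩ T) ∖ Y but 1 ∉ Y ∖ (B ∩ T).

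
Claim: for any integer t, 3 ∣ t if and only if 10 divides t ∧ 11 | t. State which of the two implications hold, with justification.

(→) This fails: take t = 3. Certainly 3 ∣ 3, but 10 ∤ 3.

(←) This fails: take t = 110. Both 10 ∣ 110 and 11 ∣ 110, yet 110 is not a multiple of 3 (since 110 = 36·3 + 2), so 3 ∤ 110.

Neither implication holds.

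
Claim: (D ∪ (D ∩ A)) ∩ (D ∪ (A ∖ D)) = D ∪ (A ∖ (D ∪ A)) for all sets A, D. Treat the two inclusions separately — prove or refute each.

(⟹) Let x ∈ (D ∪ (D ∩ A)) ∩ (D ∪ (A ∖ D)). Then either x ∈ D and x ∉ A; or x ∈ A ∩ D. In each case x ∈ D ∪ (A ∖ (D ∪ A)), so (D ∪ (D ∩ A)) ∩ (D ∪ (A ∖ D)) ⊆ D ∪ (A ∖ (D ∪ A)).

(⟸) Let x ∈ D ∪ (A ∖ (D ∪ A)). Then either x ∈ D and x ∉ A; or x ∈ A ∩ D. In each case x ∈ (D ∪ (D ∩ A)) ∩ (D ∪ (A ∖ D)), so D ∪ (A ∖ (D ∪ A)) ⊆ (D ∪ (D ∩ A)) ∩ (D ∪ (A ∖ D)).

The two sets are equal.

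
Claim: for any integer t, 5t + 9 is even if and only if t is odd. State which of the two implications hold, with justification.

Both implications hold.

(⇒) Suppose 5t + 9 is even. Since 5 is odd, 5t and t have the same parity, so 5t + 9 ≡ t + 9 (mod 2). As 9 is odd, 5t + 9 is even exactly when t is odd. Thus t is odd.

(⇐) Conversely, suppose t is odd; write t = 2j + 1. Then 5t + 9 = 5·(2j + 1) + 9 = 2·5j + 14, which is even.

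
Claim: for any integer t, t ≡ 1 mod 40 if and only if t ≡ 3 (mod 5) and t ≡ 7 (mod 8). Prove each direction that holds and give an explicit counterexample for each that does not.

Forward direction. This fails: t = 1 gives 1 ≡ 1 (mod 40) but 1 ≡ 1 (mod 5), so the conjunction on the right does not hold.

Converse. This fails: t = 23 satisfies both congruences on the right (23 ≡ 3 mod 5 and 23 ≡ 7 mod 8) yet 23 ≡ 23 (mod 40), not 1.

Neither direction holds.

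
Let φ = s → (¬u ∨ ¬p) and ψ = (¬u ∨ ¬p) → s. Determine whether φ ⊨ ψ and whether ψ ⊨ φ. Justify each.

(⟹) This fails. Under s = F, p = F, u = F, the left side is true but the right side is false.

(⟸) This fails. Under s = T, p = T, u = T, the left side is false but the right side is true.

Neither direction holds.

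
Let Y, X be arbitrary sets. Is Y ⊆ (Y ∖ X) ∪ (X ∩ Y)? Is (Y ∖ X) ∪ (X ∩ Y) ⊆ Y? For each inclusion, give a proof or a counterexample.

(⟹) Let x ∈ Y. Then either x ∈ Y and x ∉ X; or x ∈ Y ∩ X. In each case x ∈ (Y ∖ X) ∪ (X ∩ Y), so Y ⊆ (Y ∖ X) ∪ (X ∩ Y).

(⟸) Let x ∈ (Y ∖ X) ∪ (X ∩ Y). Then either x ∈ Y and x ∉ X; or x ∈ Y ∩ X. In each case x ∈ Y, so (Y ∖ X) ∪ (X ∩ Y) ⊆ Y.

The two sets are equal.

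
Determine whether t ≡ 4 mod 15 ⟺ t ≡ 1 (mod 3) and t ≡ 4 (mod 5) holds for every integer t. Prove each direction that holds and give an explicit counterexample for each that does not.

Both directions hold.

(⇒) Suppose t ≡ 4 (mod 15); write t = 15j + 4. Since 3 ∣ 15, reducing mod 3 gives t ≡ 4 ≡ 1 (mod 3); since 5 ∣ 15, reducing mod 5 gives t ≡ 4 (mod 5).

(⇐) Conversely, if t ≡ 1 (mod 3) and t ≡ 4 (mod 5), then by the Chinese remainder theorem t ≡ 4 (mod 15). This is exactly t ≡ 4 (mod 15).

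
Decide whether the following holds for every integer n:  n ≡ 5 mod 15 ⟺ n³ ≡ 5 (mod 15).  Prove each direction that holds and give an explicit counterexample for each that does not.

(→) Suppose n ≡ 5 mod 15. Write n = 15j + 5. Then (15j + 5)³ = 3375j³ + 3375j² + 1125j + 125 = 15(225j³ + 225j² + 75j + 8) + 5, so n³ ≡ 5 (mod 15).

(←) Conversely, suppose n³ ≡ 5 (mod 15). The only residue r in {0, …, 14} with r³ ≡ 5 (mod 15) is r = 5, so n ≡ 5 (mod 15).

Equivalent; both directions hold.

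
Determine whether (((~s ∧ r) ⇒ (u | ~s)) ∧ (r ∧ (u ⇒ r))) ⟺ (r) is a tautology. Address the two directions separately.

Equivalent; both directions hold.

Forward direction. Assume the antecedent. If r is true, r reduces to true regardless of the other variables. If r is false, the antecedent cannot hold. Either way r holds.

Converse. Assume the antecedent. If r is true, the consequent reduces to true regardless of the other variables. If r is false, the antecedent cannot hold. Either way the consequent holds.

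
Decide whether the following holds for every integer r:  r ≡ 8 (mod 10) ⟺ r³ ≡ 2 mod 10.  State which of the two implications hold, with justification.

Both implications hold.

(⇐) Suppose r³ ≡ 2 (mod 10). The only residue r in {0, …, 9} with r³ ≡ 2 (mod 10) is r = 8, so r ≡ 8 (mod 10).

(⇒) Suppose r ≡ 8 (mod 10). Write r = 10j + 8. Then (10j + 8)³ = 1000j³ + 2400j² + 1920j + 512 = 10(100j³ + 240j² + 192j + 51) + 2, so r³ ≡ 2 (mod 10).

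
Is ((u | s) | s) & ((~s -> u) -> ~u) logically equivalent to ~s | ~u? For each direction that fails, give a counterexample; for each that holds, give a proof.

(⇒) holds; (⇐) fails.

[⇒] Assume the antecedent. If u is true, the antecedent cannot hold. If u is false, ~s | ~u reduces to true regardless of the other variables. Either way ~s | ~u holds.

[⇐] This fails. Under u = F, s = F, the left side is false but the right side is true.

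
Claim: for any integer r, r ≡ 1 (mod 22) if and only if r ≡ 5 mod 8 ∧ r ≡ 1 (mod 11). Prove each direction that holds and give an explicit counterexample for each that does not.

Converse. If r ≡ 5 (mod 8) and r ≡ 1 (mod 11), then by the Chinese remainder theorem r ≡ 45 (mod 88). Since 45 ≡ 1 (mod 22) and 22 ∣ 88, we get r ≡ 1 (mod 22).

Forward direction. This fails: r = 1 gives 1 ≡ 1 (mod 22) but 1 ≡ 1 (mod 8), so the conjunction on the right does not hold.

Not equivalent: only (⇐) holds.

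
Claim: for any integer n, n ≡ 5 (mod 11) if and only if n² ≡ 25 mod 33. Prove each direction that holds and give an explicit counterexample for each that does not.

Both directions fail.

Forward direction. This fails: take n = 27. Then 27 ≡ 5 (mod 11), but 27² = 729 ≡ 3 (mod 33), not 25.

Converse. This fails: take n = 17. Then 17² = 289 ≡ 25 (mod 33), yet 17 ≡ 6 (mod 11), not 5.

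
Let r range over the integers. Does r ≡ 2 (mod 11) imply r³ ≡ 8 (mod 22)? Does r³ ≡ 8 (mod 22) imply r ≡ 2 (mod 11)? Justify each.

Forward direction. This fails: take r = 13. Then 13 ≡ 2 (mod 11), but 13³ = 2197 ≡ 19 (mod 22), not 8.

Converse. The residues r modulo 22 with r³ ≡ 8 (mod 22) are exactly {2}, and each is ≡ 2 (mod 11).

Only the reverse direction holds.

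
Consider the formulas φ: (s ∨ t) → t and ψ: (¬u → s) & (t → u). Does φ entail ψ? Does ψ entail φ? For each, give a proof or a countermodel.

Neither direction holds.

Forward direction. This fails. Under t = F, s = F, u = F, the left side is true but the right side is false.

Converse. This fails. Under t = F, s = T, u = F, the left side is false but the right side is true.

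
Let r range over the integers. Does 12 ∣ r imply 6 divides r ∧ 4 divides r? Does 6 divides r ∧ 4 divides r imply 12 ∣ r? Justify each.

Both implications hold.

(→) If 12 ∣ r, write r = 12q. Since 12 = 2·6, r = 6·(2q), so 6 ∣ r; and since 12 = 3·4, r = 4·(3q), so 4 ∣ r.

(←) Suppose 6 ∣ r and 4 ∣ r. Any common multiple of 6 and 4 is a multiple of their lcm; here lcm(6, 4) = 6·4/gcd(6, 4) = 24/2 = 12, so 12 ∣ r.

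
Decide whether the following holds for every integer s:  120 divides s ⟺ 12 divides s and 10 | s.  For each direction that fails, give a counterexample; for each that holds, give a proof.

The forward direction holds; the converse fails.

(←) This fails: take s = 60. Both 12 ∣ 60 and 10 ∣ 60, yet 60 is not a multiple of 120 (since 60 = 0·120 + 60), so 120 ∤ 60.

(→) If 120 ∣ s, write s = 120q. Since 120 = 10·12, s = 12·(10q), so 12 ∣ s; and since 120 = 12·10, s = 10·(12q), so 10 ∣ s.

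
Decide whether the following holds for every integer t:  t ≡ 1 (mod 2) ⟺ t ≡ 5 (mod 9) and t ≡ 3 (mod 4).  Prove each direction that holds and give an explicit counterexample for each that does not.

Only the converse holds.

[⇒] This fails: t = 1 gives 1 ≡ 1 (mod 2) but 1 ≡ 1 (mod 9), so the conjunction on the right does not hold.

[⇐] Conversely, if t ≡ 5 (mod 9) and t ≡ 3 (mod 4), then by the Chinese remainder theorem t ≡ 23 (mod 36). Since 23 ≡ 1 (mod 2) and 2 ∣ 36, we get t ≡ 1 (mod 2).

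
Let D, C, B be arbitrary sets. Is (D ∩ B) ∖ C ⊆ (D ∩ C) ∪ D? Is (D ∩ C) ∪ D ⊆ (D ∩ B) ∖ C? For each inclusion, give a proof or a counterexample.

The sets are not equal: only the forward inclusion holds.

(⟸) This inclusion fails. Take D = {1}, C = ∅, B = ∅; then 1 ∈ (D ∩ C) ∪ D but 1 ∉ (D ∩ B) ∖ C.

(⟹) Let x ∈ (D ∩ B) ∖ C. Then x ∈ D ∩ B and x ∉ C, from which x ∈ (D ∩ C) ∪ D.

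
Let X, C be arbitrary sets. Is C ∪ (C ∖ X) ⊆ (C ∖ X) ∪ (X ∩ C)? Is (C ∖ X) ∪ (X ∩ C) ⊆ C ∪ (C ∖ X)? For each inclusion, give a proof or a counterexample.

Both inclusions hold; the sets are equal.

(⊆) Let x ∈ C ∪ (C ∖ X). Then either x ∈ C and x ∉ X; or x ∈ X ∩ C. In each case x ∈ (C ∖ X) ∪ (X ∩ C), so C ∪ (C ∖ X) ⊆ (C ∖ X) ∪ (X ∩ C).

(⊇) Let x ∈ (C ∖ X) ∪ (X ∩ C). Then either x ∈ C and x ∉ X; or x ∈ X ∩ C. In each case x ∈ C ∪ (C ∖ X), so (C ∖ X) ∪ (X ∩ C) ⊆ C ∪ (C ∖ X).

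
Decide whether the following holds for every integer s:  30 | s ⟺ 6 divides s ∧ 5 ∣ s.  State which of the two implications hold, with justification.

Converse. Suppose 6 ∣ s and 5 ∣ s. Any common multiple of 6 and 5 is a multiple of their lcm; here gcd(6, 5) = 1, so lcm(6, 5) = 6·5 = 30, so 30 ∣ s.

Forward direction. If 30 ∣ s, write s = 30q. Since 30 = 5·6, s = 6·(5q), so 6 ∣ s; and since 30 = 6·5, s = 5·(6q), so 5 ∣ s.

The biconditional holds.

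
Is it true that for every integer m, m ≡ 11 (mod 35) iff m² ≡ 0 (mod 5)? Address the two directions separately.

Neither direction holds.

[⇒] This fails: take m = 11. Then 11 ≡ 11 (mod 35), but 11² = 121 ≡ 1 (mod 5), not 0.

[⇐] This fails: take m = 0. Then 0² = 0 ≡ 0 (mod 5), yet 0 ≡ 0 (mod 35), not 11.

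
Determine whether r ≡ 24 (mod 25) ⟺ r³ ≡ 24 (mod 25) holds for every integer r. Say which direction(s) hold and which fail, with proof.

Both directions hold.

(⇒) Suppose r ≡ 24 (mod 25). Write r = 25j + 24. Then (25j + 24)³ = 15625j³ + 45000j² + 43200j + 13824 = 25(625j³ + 1800j² + 1728j + 552) + 24, so r³ ≡ 24 (mod 25).

(⇐) Conversely, suppose r³ ≡ 24 (mod 25). The only residue r in {0, …, 24} with r³ ≡ 24 (mod 25) is r = 24, so r ≡ 24 (mod 25).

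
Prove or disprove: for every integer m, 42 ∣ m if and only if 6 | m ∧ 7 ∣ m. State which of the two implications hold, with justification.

The biconditional holds.

(⇒) If 42 ∣ m, write m = 42q. Since 42 = 7·6, m = 6·(7q), so 6 ∣ m; and since 42 = 6·7, m = 7·(6q), so 7 ∣ m.

(⇐) Suppose 6 ∣ m and 7 ∣ m. Any common multiple of 6 and 7 is a multiple of their lcm; here gcd(6, 7) = 1, so lcm(6, 7) = 6·7 = 42, so 42 ∣ m.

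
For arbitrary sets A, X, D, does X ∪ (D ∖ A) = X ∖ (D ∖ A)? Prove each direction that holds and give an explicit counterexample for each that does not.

(⊆) This inclusion fails. Take A = ∅, X = ∅, D = {1}; then 1 ∈ X ∪ (D ∖ A) but 1 ∉ X ∖ (D ∖ A).

(⊇) Let x ∈ X ∖ (D ∖ A). Then either x ∈ X and x ∉ A, D; or x ∈ A ∩ X and x ∉ D; or x ∈ A ∩ X ∩ D. In each case x ∈ X ∪ (D ∖ A), so X ∖ (D ∖ A) ⊆ X ∪ (D ∖ A).

The sets are not equal: only the reverse inclusion holds.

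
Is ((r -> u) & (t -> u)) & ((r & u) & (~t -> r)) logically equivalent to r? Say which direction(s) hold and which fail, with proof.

The forward direction holds; the converse fails.

Forward direction. Assume the antecedent. If r is true, r reduces to true regardless of the other variables. If r is false, the antecedent cannot hold. Either way r holds.

Converse. This fails. Under r = T, t = F, u = F, the left side is false but the right side is true.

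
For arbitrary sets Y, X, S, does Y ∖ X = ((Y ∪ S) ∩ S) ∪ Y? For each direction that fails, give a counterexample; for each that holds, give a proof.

The sets are not equal: only the forward inclusion holds.

Forward inclusion. Let x ∈ Y ∖ X. Then either x ∈ Y and x ∉ X, S; or x ∈ Y ∩ S and x ∉ X. In each case x ∈ ((Y ∪ S) ∩ S) ∪ Y, so Y ∖ X ⊆ ((Y ∪ S) ∩ S) ∪ Y.

Reverse inclusion. This inclusion fails. Take Y = {1}, X = {1}, S = ∅; then 1 ∈ ((Y ∪ S) ∩ S) ∪ Y but 1 ∉ Y ∖ X.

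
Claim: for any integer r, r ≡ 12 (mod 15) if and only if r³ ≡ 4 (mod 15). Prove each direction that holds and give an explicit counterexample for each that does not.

Forward direction. This fails: take r = 12. Then 12 ≡ 12 (mod 15), but 12³ = 1728 ≡ 3 (mod 15), not 4.

Converse. This fails: take r = 4. Then 4³ = 64 ≡ 4 (mod 15), yet 4 ≡ 4 (mod 15), not 12.

Both directions fail.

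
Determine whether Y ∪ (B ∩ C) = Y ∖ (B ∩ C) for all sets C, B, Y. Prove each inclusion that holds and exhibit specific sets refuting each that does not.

(⊆) fails; (⊇) holds.

Forward inclusion. This inclusion fails. Take C = {1}, B = {1}, Y = ∅; then 1 ∈ Y ∪ (B ∩ C) but 1 ∉ Y ∖ (B ∩ C).

Reverse inclusion. Let x ∈ Y ∖ (B ∩ C). Then either x ∈ Y and x ∉ C, B; or x ∈ C ∩ Y and x ∉ B; or x ∈ B ∩ Y and x ∉ C. In each case x ∈ Y ∪ (B ∩ C), so Y ∖ (B ∩ C) ⊆ Y ∪ (B ∩ C).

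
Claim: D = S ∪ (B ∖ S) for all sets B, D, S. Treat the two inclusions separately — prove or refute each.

Both inclusions fail.

Forward inclusion. This inclusion fails. Take B = ∅, D = {1}, S = ∅; then 1 ∈ D but 1 ∉ S ∪ (B ∖ S).

Reverse inclusion. This inclusion fails. Take B = {1}, D = ∅, S = ∅; then 1 ∈ S ∪ (B ∖ S) but 1 ∉ D.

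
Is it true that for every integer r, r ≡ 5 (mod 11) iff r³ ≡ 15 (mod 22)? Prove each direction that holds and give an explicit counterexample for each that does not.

Only the converse holds.

Forward direction. This fails: take r = 16. Then 16 ≡ 5 (mod 11), but 16³ = 4096 ≡ 4 (mod 22), not 15.

Converse. The residues r modulo 22 with r³ ≡ 15 (mod 22) are exactly {5}, and each is ≡ 5 (mod 11).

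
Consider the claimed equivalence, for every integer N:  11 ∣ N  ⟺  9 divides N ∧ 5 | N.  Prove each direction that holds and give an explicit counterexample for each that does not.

(→) This fails: take N = 11. Certainly 11 ∣ 11, but 9 ∤ 11.

(←) This fails: take N = 45. Both 9 ∣ 45 and 5 ∣ 45, yet 45 is not a multiple of 11 (since 45 = 4·11 + 1), so 11 ∤ 45.

(⇒) fails and (⇐) fails.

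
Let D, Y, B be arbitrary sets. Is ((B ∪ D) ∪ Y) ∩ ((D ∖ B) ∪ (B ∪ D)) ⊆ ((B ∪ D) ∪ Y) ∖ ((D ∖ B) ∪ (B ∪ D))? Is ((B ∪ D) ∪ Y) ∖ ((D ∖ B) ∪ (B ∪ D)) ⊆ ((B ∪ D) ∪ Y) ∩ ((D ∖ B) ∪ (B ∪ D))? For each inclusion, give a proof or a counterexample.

Neither inclusion holds.

(⊆) This inclusion fails. Take D = {1}, Y = ∅, B = ∅; then 1 ∈ ((B ∪ D) ∪ Y) ∩ ((D ∖ B) ∪ (B ∪ D)) but 1 ∉ ((B ∪ D) ∪ Y) ∖ ((D ∖ B) ∪ (B ∪ D)).

(⊇) This inclusion fails. Take D = ∅, Y = {1}, B = ∅; then 1 ∈ ((B ∪ D) ∪ Y) ∖ ((D ∖ B) ∪ (B ∪ D)) but 1 ∉ ((B ∪ D) ∪ Y) ∩ ((D ∖ B) ∪ (B ∪ D)).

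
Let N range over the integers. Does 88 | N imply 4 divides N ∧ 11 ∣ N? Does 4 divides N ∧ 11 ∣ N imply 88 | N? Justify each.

Not equivalent: only (⇒) holds.

(⟹) If 88 ∣ N, write N = 88q. Since 88 = 22·4, N = 4·(22q), so 4 ∣ N; and since 88 = 8·11, N = 11·(8q), so 11 ∣ N.

(⟸) This fails: take N = 44. Both 4 ∣ 44 and 11 ∣ 44, yet 44 is not a multiple of 88 (since 44 = 0·88 + 44), so 88 ∤ 44.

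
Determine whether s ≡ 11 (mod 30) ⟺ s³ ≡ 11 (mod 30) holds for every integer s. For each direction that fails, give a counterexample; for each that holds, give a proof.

(⟸) Suppose s³ ≡ 11 (mod 30). The only residue r in {0, …, 29} with r³ ≡ 11 (mod 30) is r = 11, so s ≡ 11 (mod 30).

(⟹) Suppose s ≡ 11 (mod 30). Write s = 30j + 11. Then (30j + 11)³ = 27000j³ + 29700j² + 10890j + 1331 = 30(900j³ + 990j² + 363j + 44) + 11, so s³ ≡ 11 (mod 30).

Both directions hold; the statement is true.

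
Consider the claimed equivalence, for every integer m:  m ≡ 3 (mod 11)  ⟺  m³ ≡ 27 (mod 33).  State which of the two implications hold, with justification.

The forward direction fails; the converse holds.

[⇒] This fails: take m = 14. Then 14 ≡ 3 (mod 11), but 14³ = 2744 ≡ 5 (mod 33), not 27.

[⇐] Conversely, the residues r modulo 33 with r³ ≡ 27 (mod 33) are exactly {3}, and each is ≡ 3 (mod 11).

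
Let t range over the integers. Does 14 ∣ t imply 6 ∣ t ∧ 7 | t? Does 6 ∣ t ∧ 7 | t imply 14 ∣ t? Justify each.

(⇒) This fails: take t = 14. Certainly 14 ∣ 14, but 6 ∤ 14.

(⇐) Suppose 6 ∣ t and 7 ∣ t. Any common multiple of 6 and 7 is a multiple of their lcm; here gcd(6, 7) = 1, so lcm(6, 7) = 6·7 = 42, so 42 ∣ t. Since 14 ∣ 42, it follows that 14 ∣ t.

Only the reverse direction holds.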